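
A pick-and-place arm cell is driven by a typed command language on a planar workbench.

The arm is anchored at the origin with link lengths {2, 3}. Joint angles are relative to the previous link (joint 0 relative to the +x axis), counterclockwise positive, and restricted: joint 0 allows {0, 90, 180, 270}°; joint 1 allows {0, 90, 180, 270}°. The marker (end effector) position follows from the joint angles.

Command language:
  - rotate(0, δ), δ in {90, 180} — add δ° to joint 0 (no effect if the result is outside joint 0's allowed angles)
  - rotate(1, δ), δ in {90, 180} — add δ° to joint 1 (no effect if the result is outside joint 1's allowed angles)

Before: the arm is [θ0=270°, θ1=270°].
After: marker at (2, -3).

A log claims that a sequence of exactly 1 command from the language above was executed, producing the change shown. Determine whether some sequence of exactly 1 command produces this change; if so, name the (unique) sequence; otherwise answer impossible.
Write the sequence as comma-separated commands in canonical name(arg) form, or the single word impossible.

begin: [θ0=270°, θ1=270°]
[1] after rotate(0, 90): [θ0=0°, θ1=270°]
no rival 1-sequence matches.

rotate(0, 90)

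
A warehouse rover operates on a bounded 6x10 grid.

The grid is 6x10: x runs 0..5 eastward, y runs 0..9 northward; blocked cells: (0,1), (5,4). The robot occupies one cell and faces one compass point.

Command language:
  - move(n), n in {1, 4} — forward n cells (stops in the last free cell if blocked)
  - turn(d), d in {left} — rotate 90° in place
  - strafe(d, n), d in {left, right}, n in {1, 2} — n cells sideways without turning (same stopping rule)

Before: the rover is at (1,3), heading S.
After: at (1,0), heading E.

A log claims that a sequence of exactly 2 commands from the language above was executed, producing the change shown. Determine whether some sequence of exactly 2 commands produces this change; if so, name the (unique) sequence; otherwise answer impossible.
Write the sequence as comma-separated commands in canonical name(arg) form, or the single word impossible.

move(4), turn(left)

key: order matters: swapping move(4) and turn(left) lands elsewhere
t0: at (1,3), heading S
1. move(4) → at (1,0), heading S
2. turn(left) → at (1,0), heading E
all 49 alternatives checked — unique.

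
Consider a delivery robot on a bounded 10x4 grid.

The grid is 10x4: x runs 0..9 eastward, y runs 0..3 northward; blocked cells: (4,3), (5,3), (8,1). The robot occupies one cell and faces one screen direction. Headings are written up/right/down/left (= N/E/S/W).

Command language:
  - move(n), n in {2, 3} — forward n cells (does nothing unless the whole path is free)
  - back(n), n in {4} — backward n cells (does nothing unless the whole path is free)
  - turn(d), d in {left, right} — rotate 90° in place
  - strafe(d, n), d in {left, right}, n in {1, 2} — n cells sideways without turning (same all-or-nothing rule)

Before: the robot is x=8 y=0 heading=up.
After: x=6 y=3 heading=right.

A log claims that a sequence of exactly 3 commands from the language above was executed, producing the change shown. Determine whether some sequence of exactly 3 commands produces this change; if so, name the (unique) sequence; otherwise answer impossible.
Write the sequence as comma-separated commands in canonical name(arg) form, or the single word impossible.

key: cell and facing (now E) both changed — the 3 commands mix motion and turning
start: x=8 y=0 heading=up
step 1 (strafe(left, 2)): x=6 y=0 heading=up
step 2 (move(3)): x=6 y=3 heading=up
step 3 (turn(right)): x=6 y=3 heading=right
all 729 alternatives checked — unique.

strafe(left, 2), move(3), turn(right)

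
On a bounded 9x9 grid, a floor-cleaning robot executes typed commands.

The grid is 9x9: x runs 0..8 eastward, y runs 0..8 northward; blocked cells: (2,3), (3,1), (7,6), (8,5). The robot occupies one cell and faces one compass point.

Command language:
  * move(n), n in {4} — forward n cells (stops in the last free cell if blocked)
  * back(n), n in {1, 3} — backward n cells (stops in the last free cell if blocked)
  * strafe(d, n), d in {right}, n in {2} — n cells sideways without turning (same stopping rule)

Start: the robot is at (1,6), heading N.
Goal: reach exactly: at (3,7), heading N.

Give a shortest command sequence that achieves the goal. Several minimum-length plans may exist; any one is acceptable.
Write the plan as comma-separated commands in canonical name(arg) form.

from: at (1,6), heading N
1. move(4) → at (1,8), heading N
2. back(1) → at (1,7), heading N
3. strafe(right, 2) → at (3,7), heading N
no 2-step plan works, so 3 is optimal.

move(4), back(1), strafe(right, 2)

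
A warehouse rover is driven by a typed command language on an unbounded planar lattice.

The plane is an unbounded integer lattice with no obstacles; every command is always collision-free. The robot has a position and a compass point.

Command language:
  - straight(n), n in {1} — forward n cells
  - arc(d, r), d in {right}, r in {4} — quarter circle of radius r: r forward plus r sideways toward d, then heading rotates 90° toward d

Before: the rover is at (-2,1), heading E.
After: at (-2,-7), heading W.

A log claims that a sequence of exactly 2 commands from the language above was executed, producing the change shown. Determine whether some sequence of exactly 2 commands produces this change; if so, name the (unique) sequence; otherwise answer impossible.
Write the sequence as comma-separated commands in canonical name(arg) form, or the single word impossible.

arc(right, 4), arc(right, 4)

key: position moved to (-2,-7) AND the heading swung to W — translation plus rotation needed
initial: at (-2,1), heading E
t=1 arc(right, 4) ⇒ at (2,-3), heading S
t=2 arc(right, 4) ⇒ at (-2,-7), heading W
all 4 alternatives checked — unique.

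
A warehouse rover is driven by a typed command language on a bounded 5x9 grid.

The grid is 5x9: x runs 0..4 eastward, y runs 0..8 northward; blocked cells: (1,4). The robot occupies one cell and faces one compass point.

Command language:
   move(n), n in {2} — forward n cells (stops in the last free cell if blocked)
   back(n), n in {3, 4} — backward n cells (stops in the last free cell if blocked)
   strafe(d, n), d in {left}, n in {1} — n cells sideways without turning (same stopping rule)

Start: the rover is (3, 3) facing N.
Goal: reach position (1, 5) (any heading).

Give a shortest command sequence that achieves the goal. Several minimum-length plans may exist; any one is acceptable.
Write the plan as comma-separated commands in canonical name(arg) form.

move(2), strafe(left, 1), strafe(left, 1)

from: (3, 3) facing N
[1] after move(2): (3, 5) facing N
[2] after strafe(left, 1): (2, 5) facing N
[3] after strafe(left, 1): (1, 5) facing N
shorter routes all fall short; 3 is best.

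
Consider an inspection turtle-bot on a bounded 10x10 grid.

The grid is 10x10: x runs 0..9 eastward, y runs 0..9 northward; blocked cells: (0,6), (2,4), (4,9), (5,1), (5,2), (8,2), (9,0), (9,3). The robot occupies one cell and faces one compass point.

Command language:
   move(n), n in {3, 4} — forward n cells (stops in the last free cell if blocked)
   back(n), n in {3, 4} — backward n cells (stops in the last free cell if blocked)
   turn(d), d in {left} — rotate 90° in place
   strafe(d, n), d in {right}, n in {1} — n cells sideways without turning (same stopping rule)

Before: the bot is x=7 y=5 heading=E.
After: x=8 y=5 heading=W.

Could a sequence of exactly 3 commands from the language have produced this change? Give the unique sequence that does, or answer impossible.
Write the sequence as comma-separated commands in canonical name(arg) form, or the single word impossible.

turn(left), strafe(right, 1), turn(left)

key: cell and facing (now W) both changed — the 3 commands mix motion and turning
t0: x=7 y=5 heading=E
[1] after turn(left): x=7 y=5 heading=N
[2] after strafe(right, 1): x=8 y=5 heading=N
[3] after turn(left): x=8 y=5 heading=W
no other 3-command option fits: unique.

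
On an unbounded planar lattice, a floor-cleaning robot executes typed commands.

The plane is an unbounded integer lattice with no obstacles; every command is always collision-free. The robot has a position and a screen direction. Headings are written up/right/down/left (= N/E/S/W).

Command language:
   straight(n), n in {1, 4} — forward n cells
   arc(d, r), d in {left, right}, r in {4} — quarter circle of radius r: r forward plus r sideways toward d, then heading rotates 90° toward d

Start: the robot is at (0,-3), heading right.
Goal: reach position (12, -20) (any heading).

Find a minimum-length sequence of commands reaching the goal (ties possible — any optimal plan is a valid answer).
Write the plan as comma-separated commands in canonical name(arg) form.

start: at (0,-3), heading right
t=1 arc(right, 4) ⇒ at (4,-7), heading down
t=2 straight(4) ⇒ at (4,-11), heading down
t=3 straight(1) ⇒ at (4,-12), heading down
t=4 arc(left, 4) ⇒ at (8,-16), heading right
t=5 arc(right, 4) ⇒ at (12,-20), heading down
nothing shorter than 5 reaches the goal.

arc(right, 4), straight(4), straight(1), arc(left, 4), arc(right, 4)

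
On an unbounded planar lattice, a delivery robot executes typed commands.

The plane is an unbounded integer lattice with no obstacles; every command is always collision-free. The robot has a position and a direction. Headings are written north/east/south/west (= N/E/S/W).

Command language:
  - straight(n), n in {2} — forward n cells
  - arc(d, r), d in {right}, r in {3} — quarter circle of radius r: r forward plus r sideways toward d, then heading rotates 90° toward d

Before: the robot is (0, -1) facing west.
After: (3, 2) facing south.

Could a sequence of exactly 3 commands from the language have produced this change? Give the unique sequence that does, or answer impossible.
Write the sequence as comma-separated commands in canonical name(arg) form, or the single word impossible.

arc(right, 3), arc(right, 3), arc(right, 3)

key: cell and facing (now S) both changed — the 3 commands mix motion and turning
start: (0, -1) facing west
1. arc(right, 3) → (-3, 2) facing north
2. arc(right, 3) → (0, 5) facing east
3. arc(right, 3) → (3, 2) facing south
no rival 3-sequence matches.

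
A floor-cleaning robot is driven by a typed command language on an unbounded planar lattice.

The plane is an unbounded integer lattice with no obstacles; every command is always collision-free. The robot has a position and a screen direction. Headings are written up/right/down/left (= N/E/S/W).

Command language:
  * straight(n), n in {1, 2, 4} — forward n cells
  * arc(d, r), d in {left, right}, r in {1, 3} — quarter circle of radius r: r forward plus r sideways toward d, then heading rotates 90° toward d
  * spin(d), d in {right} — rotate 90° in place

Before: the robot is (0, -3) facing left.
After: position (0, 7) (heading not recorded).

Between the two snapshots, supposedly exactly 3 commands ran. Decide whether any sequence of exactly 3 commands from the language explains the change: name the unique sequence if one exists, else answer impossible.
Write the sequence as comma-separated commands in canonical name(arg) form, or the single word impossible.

arc(right, 3), straight(4), arc(right, 3)

initial: (0, -3) facing left
[1] after arc(right, 3): (-3, 0) facing up
[2] after straight(4): (-3, 4) facing up
[3] after arc(right, 3): (0, 7) facing right
no other 3-command option fits: unique.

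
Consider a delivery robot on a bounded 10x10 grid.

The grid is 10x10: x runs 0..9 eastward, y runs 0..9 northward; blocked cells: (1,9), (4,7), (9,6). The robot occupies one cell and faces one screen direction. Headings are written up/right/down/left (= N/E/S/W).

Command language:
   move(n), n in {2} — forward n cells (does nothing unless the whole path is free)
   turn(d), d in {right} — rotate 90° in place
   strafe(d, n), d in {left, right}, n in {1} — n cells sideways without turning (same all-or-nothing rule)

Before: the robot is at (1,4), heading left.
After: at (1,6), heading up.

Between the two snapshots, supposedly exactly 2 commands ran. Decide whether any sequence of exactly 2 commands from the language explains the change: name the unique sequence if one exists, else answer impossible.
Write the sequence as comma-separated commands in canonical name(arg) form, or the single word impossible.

key: order matters: swapping turn(right) and move(2) lands elsewhere
begin: at (1,4), heading left
[1] after turn(right): at (1,4), heading up
[2] after move(2): at (1,6), heading up
no other 2-command option fits: unique.

turn(right), move(2)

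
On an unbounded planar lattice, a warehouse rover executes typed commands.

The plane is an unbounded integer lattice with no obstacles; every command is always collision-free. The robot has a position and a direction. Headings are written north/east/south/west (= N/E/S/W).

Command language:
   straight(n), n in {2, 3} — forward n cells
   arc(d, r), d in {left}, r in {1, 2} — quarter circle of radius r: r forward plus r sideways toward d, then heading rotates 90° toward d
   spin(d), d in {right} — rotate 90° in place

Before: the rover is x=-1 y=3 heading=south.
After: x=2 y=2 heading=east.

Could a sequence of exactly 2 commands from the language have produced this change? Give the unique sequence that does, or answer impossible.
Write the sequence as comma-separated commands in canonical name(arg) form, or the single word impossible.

arc(left, 1), straight(2)

key: cell and facing (now E) both changed — the 2 commands mix motion and turning
initial: x=-1 y=3 heading=south
t=1 arc(left, 1) ⇒ x=0 y=2 heading=east
t=2 straight(2) ⇒ x=2 y=2 heading=east
no rival 2-sequence matches.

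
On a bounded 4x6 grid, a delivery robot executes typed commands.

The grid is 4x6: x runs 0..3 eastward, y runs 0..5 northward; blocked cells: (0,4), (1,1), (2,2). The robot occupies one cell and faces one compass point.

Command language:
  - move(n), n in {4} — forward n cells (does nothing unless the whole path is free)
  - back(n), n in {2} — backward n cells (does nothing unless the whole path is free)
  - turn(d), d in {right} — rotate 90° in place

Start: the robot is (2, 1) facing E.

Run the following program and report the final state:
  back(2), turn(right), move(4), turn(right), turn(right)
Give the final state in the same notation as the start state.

(2, 1) facing N

begin: (2, 1) facing E
[1] after back(2): (2, 1) facing E
[2] after turn(right): (2, 1) facing S
[3] after move(4): (2, 1) facing S
[4] after turn(right): (2, 1) facing W
[5] after turn(right): (2, 1) facing N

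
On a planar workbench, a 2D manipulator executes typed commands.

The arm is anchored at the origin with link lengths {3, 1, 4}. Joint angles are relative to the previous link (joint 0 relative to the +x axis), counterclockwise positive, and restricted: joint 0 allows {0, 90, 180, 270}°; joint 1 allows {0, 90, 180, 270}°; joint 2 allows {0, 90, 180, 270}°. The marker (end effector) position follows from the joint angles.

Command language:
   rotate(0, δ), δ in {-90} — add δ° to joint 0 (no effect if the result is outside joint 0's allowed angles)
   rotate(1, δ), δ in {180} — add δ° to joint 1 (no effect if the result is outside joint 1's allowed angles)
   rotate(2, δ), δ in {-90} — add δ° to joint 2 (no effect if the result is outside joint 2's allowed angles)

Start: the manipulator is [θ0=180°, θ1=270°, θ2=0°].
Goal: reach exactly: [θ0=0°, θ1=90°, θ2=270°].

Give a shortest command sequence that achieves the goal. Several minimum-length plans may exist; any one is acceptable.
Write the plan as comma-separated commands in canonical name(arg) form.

rotate(2, -90), rotate(1, 180), rotate(0, -90), rotate(0, -90)

from: [θ0=180°, θ1=270°, θ2=0°]
[1] after rotate(2, -90): [θ0=180°, θ1=270°, θ2=270°]
[2] after rotate(1, 180): [θ0=180°, θ1=90°, θ2=270°]
[3] after rotate(0, -90): [θ0=90°, θ1=90°, θ2=270°]
[4] after rotate(0, -90): [θ0=0°, θ1=90°, θ2=270°]
minimal: 4 command(s), checked below 4.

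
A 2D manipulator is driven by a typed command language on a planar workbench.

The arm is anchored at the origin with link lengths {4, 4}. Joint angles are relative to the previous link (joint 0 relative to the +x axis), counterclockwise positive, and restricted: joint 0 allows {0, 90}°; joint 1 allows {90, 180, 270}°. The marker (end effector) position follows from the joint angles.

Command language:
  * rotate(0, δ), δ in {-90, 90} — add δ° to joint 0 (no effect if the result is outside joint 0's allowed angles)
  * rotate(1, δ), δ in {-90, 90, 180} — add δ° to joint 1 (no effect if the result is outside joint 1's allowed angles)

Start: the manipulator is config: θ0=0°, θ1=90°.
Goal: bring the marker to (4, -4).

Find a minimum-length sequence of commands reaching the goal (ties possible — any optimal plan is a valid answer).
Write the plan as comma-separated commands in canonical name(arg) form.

initial: config: θ0=0°, θ1=90°
step 1 (rotate(1, 180)): config: θ0=0°, θ1=270°
no 0-step plan works, so 1 is optimal.

rotate(1, 180)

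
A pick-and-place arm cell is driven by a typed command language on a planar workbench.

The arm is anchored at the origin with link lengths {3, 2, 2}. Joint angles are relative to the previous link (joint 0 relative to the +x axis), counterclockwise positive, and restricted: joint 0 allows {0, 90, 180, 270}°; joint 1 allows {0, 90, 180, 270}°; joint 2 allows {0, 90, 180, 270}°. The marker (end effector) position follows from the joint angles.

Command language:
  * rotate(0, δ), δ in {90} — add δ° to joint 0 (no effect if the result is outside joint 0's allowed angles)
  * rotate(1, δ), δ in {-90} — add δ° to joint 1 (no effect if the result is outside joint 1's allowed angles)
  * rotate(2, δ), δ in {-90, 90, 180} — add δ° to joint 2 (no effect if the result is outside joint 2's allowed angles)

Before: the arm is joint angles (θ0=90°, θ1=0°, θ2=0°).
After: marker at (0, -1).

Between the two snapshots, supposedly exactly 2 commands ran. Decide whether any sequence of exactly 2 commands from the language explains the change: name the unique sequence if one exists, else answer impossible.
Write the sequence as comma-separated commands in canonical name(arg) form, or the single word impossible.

from: joint angles (θ0=90°, θ1=0°, θ2=0°)
[1] after rotate(1, -90): joint angles (θ0=90°, θ1=270°, θ2=0°)
[2] after rotate(1, -90): joint angles (θ0=90°, θ1=180°, θ2=0°)
all 25 alternatives checked — unique.

rotate(1, -90), rotate(1, -90)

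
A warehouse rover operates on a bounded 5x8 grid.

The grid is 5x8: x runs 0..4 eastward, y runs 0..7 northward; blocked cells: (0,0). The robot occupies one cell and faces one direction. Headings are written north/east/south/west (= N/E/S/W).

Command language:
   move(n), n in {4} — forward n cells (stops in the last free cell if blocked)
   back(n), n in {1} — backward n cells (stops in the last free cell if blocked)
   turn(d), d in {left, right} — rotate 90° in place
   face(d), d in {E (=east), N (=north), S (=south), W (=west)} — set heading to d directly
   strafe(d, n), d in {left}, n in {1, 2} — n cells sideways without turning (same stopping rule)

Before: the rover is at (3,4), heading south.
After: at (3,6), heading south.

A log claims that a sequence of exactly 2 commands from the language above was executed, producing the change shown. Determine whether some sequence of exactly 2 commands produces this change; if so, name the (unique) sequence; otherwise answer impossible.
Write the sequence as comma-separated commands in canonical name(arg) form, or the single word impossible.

back(1), back(1)

key: still facing S at the end — nothing in the sequence rotates
t0: at (3,4), heading south
t=1 back(1) ⇒ at (3,5), heading south
t=2 back(1) ⇒ at (3,6), heading south
all 100 alternatives checked — unique.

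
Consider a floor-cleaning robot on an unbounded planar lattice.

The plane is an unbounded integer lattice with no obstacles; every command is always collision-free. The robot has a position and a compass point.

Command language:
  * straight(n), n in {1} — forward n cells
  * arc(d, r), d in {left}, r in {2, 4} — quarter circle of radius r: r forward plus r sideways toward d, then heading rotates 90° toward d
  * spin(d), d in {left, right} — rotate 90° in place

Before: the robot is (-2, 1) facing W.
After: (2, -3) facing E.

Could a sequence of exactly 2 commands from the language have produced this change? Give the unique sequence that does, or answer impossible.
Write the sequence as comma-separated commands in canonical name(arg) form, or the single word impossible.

key: position moved to (2,-3) AND the heading swung to E — translation plus rotation needed
start: (-2, 1) facing W
step 1 (spin(left)): (-2, 1) facing S
step 2 (arc(left, 4)): (2, -3) facing E
no other 2-command option fits: unique.

spin(left), arc(left, 4)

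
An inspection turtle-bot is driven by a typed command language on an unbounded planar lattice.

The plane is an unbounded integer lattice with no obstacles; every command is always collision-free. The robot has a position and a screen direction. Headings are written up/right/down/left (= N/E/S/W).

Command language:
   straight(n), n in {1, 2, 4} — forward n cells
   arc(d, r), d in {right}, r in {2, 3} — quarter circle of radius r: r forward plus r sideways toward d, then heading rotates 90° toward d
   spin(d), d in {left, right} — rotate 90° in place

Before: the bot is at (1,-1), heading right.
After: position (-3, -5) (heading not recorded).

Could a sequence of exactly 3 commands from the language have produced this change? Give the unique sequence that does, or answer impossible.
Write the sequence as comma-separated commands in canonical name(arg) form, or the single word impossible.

key: running straight(4) before arc(right, 2) would end elsewhere — order is forced
begin: at (1,-1), heading right
[1] after arc(right, 2): at (3,-3), heading down
[2] after arc(right, 2): at (1,-5), heading left
[3] after straight(4): at (-3,-5), heading left
uniquely the one of 343 3-step routes that fits.

arc(right, 2), arc(right, 2), straight(4)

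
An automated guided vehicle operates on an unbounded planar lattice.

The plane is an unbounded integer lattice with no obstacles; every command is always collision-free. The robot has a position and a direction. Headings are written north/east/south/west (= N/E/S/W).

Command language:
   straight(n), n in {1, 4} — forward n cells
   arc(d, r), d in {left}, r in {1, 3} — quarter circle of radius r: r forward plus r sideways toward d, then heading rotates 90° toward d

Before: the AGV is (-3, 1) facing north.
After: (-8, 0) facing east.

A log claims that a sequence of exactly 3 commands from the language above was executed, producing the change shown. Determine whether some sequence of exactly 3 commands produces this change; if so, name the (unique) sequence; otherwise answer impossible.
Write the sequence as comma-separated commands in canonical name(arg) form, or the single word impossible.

key: position moved to (-8,0) AND the heading swung to E — translation plus rotation needed
begin: (-3, 1) facing north
[1] after arc(left, 3): (-6, 4) facing west
[2] after arc(left, 3): (-9, 1) facing south
[3] after arc(left, 1): (-8, 0) facing east
no other 3-command option fits: unique.

arc(left, 3), arc(left, 3), arc(left, 1)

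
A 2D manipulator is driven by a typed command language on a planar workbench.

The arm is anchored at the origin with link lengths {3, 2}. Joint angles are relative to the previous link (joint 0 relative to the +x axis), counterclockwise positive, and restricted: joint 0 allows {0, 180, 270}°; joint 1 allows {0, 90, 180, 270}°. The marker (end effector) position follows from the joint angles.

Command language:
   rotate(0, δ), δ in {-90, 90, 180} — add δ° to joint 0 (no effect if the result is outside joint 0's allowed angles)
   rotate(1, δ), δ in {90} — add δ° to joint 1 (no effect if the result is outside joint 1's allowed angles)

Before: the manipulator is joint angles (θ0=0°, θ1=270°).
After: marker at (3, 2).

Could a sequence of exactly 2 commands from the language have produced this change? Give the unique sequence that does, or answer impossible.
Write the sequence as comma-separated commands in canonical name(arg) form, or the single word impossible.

initial: joint angles (θ0=0°, θ1=270°)
1. rotate(1, 90) → joint angles (θ0=0°, θ1=0°)
2. rotate(1, 90) → joint angles (θ0=0°, θ1=90°)
uniquely the one of 16 2-step routes that fits.

rotate(1, 90), rotate(1, 90)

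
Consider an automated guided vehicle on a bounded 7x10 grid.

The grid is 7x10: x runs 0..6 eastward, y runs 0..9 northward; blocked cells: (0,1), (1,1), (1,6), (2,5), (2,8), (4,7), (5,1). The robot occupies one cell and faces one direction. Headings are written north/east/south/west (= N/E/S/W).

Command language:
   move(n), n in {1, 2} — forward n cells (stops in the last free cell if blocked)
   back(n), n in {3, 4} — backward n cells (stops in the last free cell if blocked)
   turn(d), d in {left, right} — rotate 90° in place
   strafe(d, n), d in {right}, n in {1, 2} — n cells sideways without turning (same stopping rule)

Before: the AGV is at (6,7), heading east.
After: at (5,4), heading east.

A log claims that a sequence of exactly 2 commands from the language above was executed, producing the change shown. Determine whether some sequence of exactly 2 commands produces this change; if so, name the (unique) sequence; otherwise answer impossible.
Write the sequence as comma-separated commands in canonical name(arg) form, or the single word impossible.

impossible

no 2-step route produces this change.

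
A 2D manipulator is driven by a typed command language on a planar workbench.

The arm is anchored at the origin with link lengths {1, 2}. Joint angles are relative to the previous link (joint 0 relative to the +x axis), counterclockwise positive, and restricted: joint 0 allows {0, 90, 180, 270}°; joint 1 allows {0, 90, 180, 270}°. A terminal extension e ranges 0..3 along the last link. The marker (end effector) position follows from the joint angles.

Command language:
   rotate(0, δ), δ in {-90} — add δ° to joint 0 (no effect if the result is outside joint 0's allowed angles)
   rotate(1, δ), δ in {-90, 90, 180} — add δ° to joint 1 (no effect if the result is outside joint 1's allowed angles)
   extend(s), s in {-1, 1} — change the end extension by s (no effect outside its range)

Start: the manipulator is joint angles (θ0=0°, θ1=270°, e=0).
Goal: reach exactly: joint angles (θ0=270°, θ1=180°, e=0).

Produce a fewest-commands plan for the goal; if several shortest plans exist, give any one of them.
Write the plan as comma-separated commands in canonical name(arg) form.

rotate(1, -90), rotate(0, -90)

initial: joint angles (θ0=0°, θ1=270°, e=0)
step 1 (rotate(1, -90)): joint angles (θ0=0°, θ1=180°, e=0)
step 2 (rotate(0, -90)): joint angles (θ0=270°, θ1=180°, e=0)
no 1-step plan works, so 2 is optimal.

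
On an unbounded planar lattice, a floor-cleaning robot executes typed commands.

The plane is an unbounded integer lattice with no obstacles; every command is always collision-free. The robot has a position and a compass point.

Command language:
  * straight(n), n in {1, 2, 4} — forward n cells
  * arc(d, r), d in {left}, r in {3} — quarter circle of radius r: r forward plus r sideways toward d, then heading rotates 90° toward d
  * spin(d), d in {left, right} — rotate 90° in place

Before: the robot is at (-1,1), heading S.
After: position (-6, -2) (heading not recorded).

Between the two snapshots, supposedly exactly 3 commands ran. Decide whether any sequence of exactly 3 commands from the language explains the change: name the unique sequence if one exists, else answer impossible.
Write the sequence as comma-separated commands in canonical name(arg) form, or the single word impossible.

key: running arc(left, 3) before spin(right) would end elsewhere — order is forced
initial: at (-1,1), heading S
1. spin(right) → at (-1,1), heading W
2. straight(2) → at (-3,1), heading W
3. arc(left, 3) → at (-6,-2), heading S
no rival 3-sequence matches.

spin(right), straight(2), arc(left, 3)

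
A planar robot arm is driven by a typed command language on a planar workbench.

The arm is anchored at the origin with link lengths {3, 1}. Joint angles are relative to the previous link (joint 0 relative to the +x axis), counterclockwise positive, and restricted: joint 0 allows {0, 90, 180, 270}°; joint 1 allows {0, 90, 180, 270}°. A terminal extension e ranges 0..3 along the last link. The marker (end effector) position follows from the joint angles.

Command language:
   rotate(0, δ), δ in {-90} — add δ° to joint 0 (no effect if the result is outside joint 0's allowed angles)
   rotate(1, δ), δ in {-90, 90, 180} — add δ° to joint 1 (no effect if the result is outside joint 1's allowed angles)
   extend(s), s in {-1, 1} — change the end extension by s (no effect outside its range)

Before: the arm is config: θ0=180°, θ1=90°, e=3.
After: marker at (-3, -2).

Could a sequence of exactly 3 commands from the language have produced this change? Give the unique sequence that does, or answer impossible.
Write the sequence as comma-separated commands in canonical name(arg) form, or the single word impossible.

key: order matters: swapping extend(1) and extend(-1) lands elsewhere
start: config: θ0=180°, θ1=90°, e=3
step 1 (extend(1)): config: θ0=180°, θ1=90°, e=3
step 2 (extend(-1)): config: θ0=180°, θ1=90°, e=2
step 3 (extend(-1)): config: θ0=180°, θ1=90°, e=1
no other 3-command option fits: unique.

extend(1), extend(-1), extend(-1)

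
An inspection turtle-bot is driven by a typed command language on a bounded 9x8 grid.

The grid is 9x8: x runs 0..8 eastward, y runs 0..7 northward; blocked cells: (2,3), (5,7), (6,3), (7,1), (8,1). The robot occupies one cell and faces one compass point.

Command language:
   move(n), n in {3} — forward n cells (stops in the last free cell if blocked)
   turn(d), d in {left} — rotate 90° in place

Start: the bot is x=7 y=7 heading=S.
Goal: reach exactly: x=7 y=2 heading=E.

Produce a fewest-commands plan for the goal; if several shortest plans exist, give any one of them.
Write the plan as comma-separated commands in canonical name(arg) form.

move(3), move(3), turn(left)

from: x=7 y=7 heading=S
[1] after move(3): x=7 y=4 heading=S
[2] after move(3): x=7 y=2 heading=S
[3] after turn(left): x=7 y=2 heading=E
nothing shorter than 3 reaches the goal.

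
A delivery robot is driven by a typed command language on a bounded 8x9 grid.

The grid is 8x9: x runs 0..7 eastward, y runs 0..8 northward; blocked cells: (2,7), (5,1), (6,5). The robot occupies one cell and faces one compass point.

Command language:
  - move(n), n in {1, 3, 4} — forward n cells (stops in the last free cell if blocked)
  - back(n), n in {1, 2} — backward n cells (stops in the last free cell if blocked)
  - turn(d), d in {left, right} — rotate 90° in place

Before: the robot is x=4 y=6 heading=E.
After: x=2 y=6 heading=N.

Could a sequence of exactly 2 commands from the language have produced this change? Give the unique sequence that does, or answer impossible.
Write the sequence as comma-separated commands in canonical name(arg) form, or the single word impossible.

key: order matters: swapping back(2) and turn(left) lands elsewhere
t0: x=4 y=6 heading=E
t=1 back(2) ⇒ x=2 y=6 heading=E
t=2 turn(left) ⇒ x=2 y=6 heading=N
uniquely the one of 49 2-step routes that fits.

back(2), turn(left)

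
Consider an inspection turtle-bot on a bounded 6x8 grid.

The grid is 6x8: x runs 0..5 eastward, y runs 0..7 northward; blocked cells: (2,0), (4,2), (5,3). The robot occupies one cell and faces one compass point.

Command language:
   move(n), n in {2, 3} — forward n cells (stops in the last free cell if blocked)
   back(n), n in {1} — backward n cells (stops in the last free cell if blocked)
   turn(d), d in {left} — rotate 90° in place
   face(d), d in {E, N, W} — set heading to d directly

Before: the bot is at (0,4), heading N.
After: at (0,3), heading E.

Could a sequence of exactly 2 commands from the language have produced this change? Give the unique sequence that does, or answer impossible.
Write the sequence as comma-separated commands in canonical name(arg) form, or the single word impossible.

back(1), face(E)

key: running face(E) before back(1) would end elsewhere — order is forced
begin: at (0,4), heading N
1. back(1) → at (0,3), heading N
2. face(E) → at (0,3), heading E
no rival 2-sequence matches.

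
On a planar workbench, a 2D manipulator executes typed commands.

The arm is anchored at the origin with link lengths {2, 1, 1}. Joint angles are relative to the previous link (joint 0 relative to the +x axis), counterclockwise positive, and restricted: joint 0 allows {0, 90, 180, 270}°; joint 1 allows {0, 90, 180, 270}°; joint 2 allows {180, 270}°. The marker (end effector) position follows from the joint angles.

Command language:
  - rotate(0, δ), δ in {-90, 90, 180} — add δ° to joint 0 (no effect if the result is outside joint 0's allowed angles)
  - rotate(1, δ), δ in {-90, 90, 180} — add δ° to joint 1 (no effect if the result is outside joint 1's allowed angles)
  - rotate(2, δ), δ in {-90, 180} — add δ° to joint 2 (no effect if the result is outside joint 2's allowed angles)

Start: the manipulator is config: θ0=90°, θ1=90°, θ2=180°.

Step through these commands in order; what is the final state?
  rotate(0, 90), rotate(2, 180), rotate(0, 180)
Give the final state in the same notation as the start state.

from: config: θ0=90°, θ1=90°, θ2=180°
t=1 rotate(0, 90) ⇒ config: θ0=180°, θ1=90°, θ2=180°
t=2 rotate(2, 180) ⇒ config: θ0=180°, θ1=90°, θ2=180°
t=3 rotate(0, 180) ⇒ config: θ0=0°, θ1=90°, θ2=180°

config: θ0=0°, θ1=90°, θ2=180°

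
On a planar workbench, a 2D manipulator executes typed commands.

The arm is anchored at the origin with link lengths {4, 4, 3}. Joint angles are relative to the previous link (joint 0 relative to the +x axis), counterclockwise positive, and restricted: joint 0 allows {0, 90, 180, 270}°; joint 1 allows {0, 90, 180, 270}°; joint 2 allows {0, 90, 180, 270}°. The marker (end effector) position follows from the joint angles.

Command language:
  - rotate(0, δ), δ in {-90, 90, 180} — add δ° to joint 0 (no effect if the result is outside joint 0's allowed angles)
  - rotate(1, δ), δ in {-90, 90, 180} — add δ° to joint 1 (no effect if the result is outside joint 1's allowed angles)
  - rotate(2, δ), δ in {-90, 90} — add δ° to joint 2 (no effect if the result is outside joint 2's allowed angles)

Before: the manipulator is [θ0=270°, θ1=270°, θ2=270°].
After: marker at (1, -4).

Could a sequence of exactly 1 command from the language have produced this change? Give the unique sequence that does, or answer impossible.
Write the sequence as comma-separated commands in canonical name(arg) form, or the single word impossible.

begin: [θ0=270°, θ1=270°, θ2=270°]
1. rotate(0, 90) → [θ0=0°, θ1=270°, θ2=270°]
all 8 alternatives checked — unique.

rotate(0, 90)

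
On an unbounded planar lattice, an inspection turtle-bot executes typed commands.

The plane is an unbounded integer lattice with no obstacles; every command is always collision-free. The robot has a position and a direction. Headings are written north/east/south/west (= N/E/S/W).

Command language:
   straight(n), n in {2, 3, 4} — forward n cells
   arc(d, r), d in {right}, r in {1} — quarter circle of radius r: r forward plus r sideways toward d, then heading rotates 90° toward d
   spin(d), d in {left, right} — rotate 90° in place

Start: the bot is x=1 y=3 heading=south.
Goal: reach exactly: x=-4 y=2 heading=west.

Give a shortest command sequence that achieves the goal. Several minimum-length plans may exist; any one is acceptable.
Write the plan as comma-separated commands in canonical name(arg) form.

begin: x=1 y=3 heading=south
[1] after arc(right, 1): x=0 y=2 heading=west
[2] after straight(4): x=-4 y=2 heading=west
no 1-step plan works, so 2 is optimal.

arc(right, 1), straight(4)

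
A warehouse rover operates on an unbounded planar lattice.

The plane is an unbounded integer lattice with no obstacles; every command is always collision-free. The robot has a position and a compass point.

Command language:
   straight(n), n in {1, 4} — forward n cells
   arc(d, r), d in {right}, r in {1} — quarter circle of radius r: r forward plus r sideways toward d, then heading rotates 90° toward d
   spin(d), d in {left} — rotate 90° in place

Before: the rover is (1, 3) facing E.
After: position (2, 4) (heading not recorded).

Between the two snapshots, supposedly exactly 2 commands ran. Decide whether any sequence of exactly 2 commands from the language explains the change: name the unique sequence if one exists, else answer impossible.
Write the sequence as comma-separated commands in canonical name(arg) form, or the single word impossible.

spin(left), arc(right, 1)

key: running arc(right, 1) before spin(left) would end elsewhere — order is forced
t0: (1, 3) facing E
1. spin(left) → (1, 3) facing N
2. arc(right, 1) → (2, 4) facing E
uniquely the one of 16 2-step routes that fits.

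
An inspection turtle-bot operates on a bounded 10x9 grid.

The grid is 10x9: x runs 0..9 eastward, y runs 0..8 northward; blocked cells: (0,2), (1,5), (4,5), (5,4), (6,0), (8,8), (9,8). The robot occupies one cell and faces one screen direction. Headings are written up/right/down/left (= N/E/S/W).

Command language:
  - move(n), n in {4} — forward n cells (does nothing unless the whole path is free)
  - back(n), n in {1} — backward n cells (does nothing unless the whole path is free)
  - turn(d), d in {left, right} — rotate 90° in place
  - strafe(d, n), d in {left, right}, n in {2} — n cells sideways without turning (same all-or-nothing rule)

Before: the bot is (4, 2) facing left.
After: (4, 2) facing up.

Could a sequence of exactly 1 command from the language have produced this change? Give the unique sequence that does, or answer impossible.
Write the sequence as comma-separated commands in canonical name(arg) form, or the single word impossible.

turn(right)

key: parked at (4,2) the whole time — nothing moves the robot
initial: (4, 2) facing left
t=1 turn(right) ⇒ (4, 2) facing up
uniquely the one of 6 1-step routes that fits.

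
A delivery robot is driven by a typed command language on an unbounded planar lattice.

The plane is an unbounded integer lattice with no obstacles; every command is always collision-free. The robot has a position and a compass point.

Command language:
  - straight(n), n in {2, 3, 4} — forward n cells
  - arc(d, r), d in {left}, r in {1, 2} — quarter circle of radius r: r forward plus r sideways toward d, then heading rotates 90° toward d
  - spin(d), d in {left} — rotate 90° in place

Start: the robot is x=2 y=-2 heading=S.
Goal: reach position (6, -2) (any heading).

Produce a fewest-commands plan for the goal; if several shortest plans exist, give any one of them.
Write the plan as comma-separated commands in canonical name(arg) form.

arc(left, 2), arc(left, 2)

begin: x=2 y=-2 heading=S
1. arc(left, 2) → x=4 y=-4 heading=E
2. arc(left, 2) → x=6 y=-2 heading=N
no 1-step plan works, so 2 is optimal.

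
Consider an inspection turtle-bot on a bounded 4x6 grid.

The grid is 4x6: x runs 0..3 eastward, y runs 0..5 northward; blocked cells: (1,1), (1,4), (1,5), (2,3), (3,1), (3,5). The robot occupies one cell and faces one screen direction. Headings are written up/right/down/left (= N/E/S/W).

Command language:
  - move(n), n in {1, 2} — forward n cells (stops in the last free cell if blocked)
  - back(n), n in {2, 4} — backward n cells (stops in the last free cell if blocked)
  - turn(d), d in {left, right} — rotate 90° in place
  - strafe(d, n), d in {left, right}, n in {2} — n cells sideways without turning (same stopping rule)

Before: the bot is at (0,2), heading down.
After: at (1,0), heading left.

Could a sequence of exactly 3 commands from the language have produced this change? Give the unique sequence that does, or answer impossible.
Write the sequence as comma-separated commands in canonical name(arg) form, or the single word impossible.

no 3-step route produces this change.

impossible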